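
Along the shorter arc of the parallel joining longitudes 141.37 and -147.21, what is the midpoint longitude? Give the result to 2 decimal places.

+177.08°

Signed shortest Δλ from +141.37° to -147.21° is +71.42°.
Midpoint longitude = +141.37° + (+71.42°)/2 = +141.37° + 35.71° = +177.08°.
(The naïve average (+141.37 + -147.21)/2 = -2.92° is on the wrong side of the globe.)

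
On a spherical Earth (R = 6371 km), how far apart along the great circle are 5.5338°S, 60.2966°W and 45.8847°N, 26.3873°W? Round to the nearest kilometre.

6629 km

Δλ = -26.3873 − -60.2966 = 33.9093°.
Δφ = 45.8847 − -5.5338 = 51.4185°.
a = sin²(Δφ/2) + cos φ₁ · cos φ₂ · sin²(Δλ/2) = 0.247107.
c = 2·atan2(√a, √(1−a)) = 1.04050 rad → d = 6371·c ≈ 6629.04 km.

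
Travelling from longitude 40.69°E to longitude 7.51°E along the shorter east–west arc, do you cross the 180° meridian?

Signed shortest Δλ = ((7.51 − 40.69 + 180) mod 360) − 180 = -33.18°.
Going west by 33.18° from +40.69° reaches +7.51° without touching 180°.

No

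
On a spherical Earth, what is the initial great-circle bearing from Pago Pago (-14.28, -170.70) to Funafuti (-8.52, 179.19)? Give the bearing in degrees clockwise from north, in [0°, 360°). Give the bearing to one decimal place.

Δλ = 179.19 − -170.70 = 349.89°; wrapped into (−180°, 180°]: -10.11°.
θ = atan2( sin Δλ · cos φ₂ , cos φ₁ · sin φ₂ − sin φ₁ · cos φ₂ · cos Δλ )
  = atan2(-0.17360, 0.09657) = -60.913° → normalised to [0°, 360°): 299.087°.

299.1°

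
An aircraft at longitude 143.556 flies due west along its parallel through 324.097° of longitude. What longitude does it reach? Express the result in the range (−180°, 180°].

+179.459°

Start at +143.556°; shift −324.097° → -180.541°.
-180.541° lies outside (−180°, 180°]; add 360° → +179.459°.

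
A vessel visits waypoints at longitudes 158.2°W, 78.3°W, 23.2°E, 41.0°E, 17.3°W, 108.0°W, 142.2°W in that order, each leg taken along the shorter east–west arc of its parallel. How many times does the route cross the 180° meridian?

Leg 1: -158.2° → -78.3°, shortest Δλ = 79.9° (east) — does not cross 180°.
Leg 2: -78.3° → +23.2°, shortest Δλ = 101.5° (east) — does not cross 180°.
Leg 3: +23.2° → +41.0°, shortest Δλ = 17.8° (east) — does not cross 180°.
Leg 4: +41.0° → -17.3°, shortest Δλ = -58.3° (west) — does not cross 180°.
Leg 5: -17.3° → -108.0°, shortest Δλ = -90.7° (west) — does not cross 180°.
Leg 6: -108.0° → -142.2°, shortest Δλ = -34.2° (west) — does not cross 180°.
Total crossings: 0.

0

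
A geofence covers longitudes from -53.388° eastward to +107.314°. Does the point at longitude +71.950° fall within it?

Yes

Band width going east from -53.388° to +107.314°: ((107.314 − -53.388) mod 360) = 160.702°.
Offset of +71.950° east of the west edge: ((71.950 − -53.388) mod 360) = 125.338°.
125.338° ≤ 160.702° ⇒ inside.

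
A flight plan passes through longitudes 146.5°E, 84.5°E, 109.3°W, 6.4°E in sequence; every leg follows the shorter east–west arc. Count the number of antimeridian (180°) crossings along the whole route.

1

Leg 1: +146.5° → +84.5°, shortest Δλ = -62.0° (west) — does not cross 180°.
Leg 2: +84.5° → -109.3°, shortest Δλ = 166.2° (east) — crosses 180°.
Leg 3: -109.3° → +6.4°, shortest Δλ = 115.7° (east) — does not cross 180°.
Total crossings: 1.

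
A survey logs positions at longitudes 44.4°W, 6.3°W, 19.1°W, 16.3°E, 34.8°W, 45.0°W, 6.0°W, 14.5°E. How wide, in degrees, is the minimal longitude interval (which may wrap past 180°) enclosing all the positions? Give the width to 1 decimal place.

Sort the longitudes: -45.0°, -44.4°, -34.8°, -19.1°, -6.3°, -6.0°, +14.5°, +16.3°.
Eastward gaps between consecutive values (wrapping around): 0.6°, 9.6°, 15.7°, 12.8°, 0.3°, 20.5°, 1.8°, 298.7°.
Largest gap = 298.7° ⇒ minimal covering band is its complement: 360° − 298.7° = 61.3°.
Band runs from -45.0° eastward to +16.3°.

61.3°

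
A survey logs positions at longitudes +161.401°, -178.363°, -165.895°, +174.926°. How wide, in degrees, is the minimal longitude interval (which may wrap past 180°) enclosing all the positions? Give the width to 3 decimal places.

32.704°

Sort the longitudes: -178.363°, -165.895°, +161.401°, +174.926°.
Eastward gaps between consecutive values (wrapping around): 12.468°, 327.296°, 13.525°, 6.711°.
Largest gap = 327.296° ⇒ minimal covering band is its complement: 360° − 327.296° = 32.704°.
Band runs from +161.401° eastward to -165.895°, crossing the antimeridian.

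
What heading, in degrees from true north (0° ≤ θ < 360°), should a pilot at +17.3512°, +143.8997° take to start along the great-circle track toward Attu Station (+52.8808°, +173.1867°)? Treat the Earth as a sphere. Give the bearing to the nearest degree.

26°

Δλ = 173.1867 − 143.8997 = 29.2870°.
θ = atan2( sin Δλ · cos φ₂ , cos φ₁ · sin φ₂ − sin φ₁ · cos φ₂ · cos Δλ )
  = atan2(0.29521, 0.60413) = 26.043° → normalised to [0°, 360°): 26.043°.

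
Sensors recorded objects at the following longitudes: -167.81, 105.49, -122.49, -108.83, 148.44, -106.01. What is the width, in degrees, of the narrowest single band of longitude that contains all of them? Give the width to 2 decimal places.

148.50°

Sort the longitudes: -167.81°, -122.49°, -108.83°, -106.01°, +105.49°, +148.44°.
Eastward gaps between consecutive values (wrapping around): 45.32°, 13.66°, 2.82°, 211.50°, 42.95°, 43.75°.
Largest gap = 211.50° ⇒ minimal covering band is its complement: 360° − 211.50° = 148.50°.
Band runs from +105.49° eastward to -106.01°, crossing the antimeridian.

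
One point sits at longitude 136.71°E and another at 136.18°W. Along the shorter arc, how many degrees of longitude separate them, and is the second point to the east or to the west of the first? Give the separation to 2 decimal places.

87.11° east

Raw difference: -136.18 − 136.71 = -272.89°.
Normalise into (−180°, 180°]: -272.89° + 360° = 87.11°.
Positive ⇒ the second point lies to the east; separation 87.11°.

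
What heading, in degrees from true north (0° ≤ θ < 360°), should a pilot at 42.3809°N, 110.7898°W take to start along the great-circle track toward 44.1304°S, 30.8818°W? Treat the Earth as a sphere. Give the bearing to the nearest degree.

Δλ = -30.8818 − -110.7898 = 79.9080°.
θ = atan2( sin Δλ · cos φ₂ , cos φ₁ · sin φ₂ − sin φ₁ · cos φ₂ · cos Δλ )
  = atan2(0.70665, -0.59912) = 130.292° → normalised to [0°, 360°): 130.292°.

130°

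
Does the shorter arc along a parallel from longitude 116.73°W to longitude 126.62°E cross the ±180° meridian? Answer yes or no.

Yes

Naïve |126.62 − -116.73| = 243.35° > 180°, so the shorter arc goes the other way round — across 180°.
Signed shortest Δλ = ((126.62 − -116.73 + 180) mod 360) − 180 = -116.65°.
Going west by 116.65° from -116.73° passes through 180° before reaching +126.62°.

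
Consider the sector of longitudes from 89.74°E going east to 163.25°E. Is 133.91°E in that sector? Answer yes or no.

Band width going east from +89.74° to +163.25°: ((163.25 − 89.74) mod 360) = 73.51°.
Offset of +133.91° east of the west edge: ((133.91 − 89.74) mod 360) = 44.17°.
44.17° ≤ 73.51° ⇒ inside.

Yes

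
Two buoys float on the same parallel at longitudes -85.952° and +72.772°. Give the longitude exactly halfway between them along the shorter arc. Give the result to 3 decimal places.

Signed shortest Δλ from -85.952° to +72.772° is +158.724°.
Midpoint longitude = -85.952° + (+158.724°)/2 = -85.952° + 79.362° = -6.590°.

-6.590°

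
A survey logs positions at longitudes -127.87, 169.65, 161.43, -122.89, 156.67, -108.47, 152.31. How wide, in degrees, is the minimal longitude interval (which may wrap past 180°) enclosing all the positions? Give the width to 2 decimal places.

99.22°

Sort the longitudes: -127.87°, -122.89°, -108.47°, +152.31°, +156.67°, +161.43°, +169.65°.
Eastward gaps between consecutive values (wrapping around): 4.98°, 14.42°, 260.78°, 4.36°, 4.76°, 8.22°, 62.48°.
Largest gap = 260.78° ⇒ minimal covering band is its complement: 360° − 260.78° = 99.22°.
Band runs from +152.31° eastward to -108.47°, crossing the antimeridian.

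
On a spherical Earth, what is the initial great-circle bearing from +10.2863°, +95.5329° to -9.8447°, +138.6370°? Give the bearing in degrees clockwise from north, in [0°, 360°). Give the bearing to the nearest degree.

114°

Δλ = 138.6370 − 95.5329 = 43.1041°.
θ = atan2( sin Δλ · cos φ₂ , cos φ₁ · sin φ₂ − sin φ₁ · cos φ₂ · cos Δλ )
  = atan2(0.67326, -0.29668) = 113.781° → normalised to [0°, 360°): 113.781°.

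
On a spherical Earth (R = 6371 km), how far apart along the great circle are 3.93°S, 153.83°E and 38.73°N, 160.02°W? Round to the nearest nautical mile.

Δλ = -160.02 − 153.83 = -313.85°; wrapped into (−180°, 180°]: 46.15°.
Δφ = 38.73 − -3.93 = 42.66°.
a = sin²(Δφ/2) + cos φ₁ · cos φ₂ · sin²(Δλ/2) = 0.251859.
c = 2·atan2(√a, √(1−a)) = 1.05148 rad → d = 6371·c ≈ 6699.01 km ≈ 3617.18 nmi.

3617 nmi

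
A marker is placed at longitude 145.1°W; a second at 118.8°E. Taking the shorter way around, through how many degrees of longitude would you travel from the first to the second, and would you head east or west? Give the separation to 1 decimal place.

96.1° west

Raw difference: 118.8 − -145.1 = 263.9°.
Normalise into (−180°, 180°]: 263.9° − 360° = -96.1°.
Negative ⇒ the second point lies to the west; separation 96.1°.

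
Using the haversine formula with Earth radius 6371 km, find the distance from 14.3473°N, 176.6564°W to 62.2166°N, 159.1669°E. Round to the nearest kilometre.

Δλ = 159.1669 − -176.6564 = 335.8233°; wrapped into (−180°, 180°]: -24.1767°.
Δφ = 62.2166 − 14.3473 = 47.8693°.
a = sin²(Δφ/2) + cos φ₁ · cos φ₂ · sin²(Δλ/2) = 0.184393.
c = 2·atan2(√a, √(1−a)) = 0.88768 rad → d = 6371·c ≈ 5655.41 km.

5655 km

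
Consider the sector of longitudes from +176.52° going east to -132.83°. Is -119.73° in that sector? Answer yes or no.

No

Band width going east from +176.52° to -132.83°: ((-132.83 − 176.52) mod 360) = 50.65°.
Offset of -119.73° east of the west edge: ((-119.73 − 176.52) mod 360) = 63.75°.
63.75° > 50.65° ⇒ outside.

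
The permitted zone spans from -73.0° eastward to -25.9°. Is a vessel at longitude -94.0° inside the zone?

Band width going east from -73.0° to -25.9°: ((-25.9 − -73.0) mod 360) = 47.1°.
Offset of -94.0° east of the west edge: ((-94.0 − -73.0) mod 360) = 339.0°.
339.0° > 47.1° ⇒ outside.

No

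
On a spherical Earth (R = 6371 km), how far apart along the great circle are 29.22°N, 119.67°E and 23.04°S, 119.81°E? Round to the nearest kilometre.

Δλ = 119.81 − 119.67 = 0.14°.
Δφ = -23.04 − 29.22 = -52.26°.
a = sin²(Δφ/2) + cos φ₁ · cos φ₂ · sin²(Δλ/2) = 0.193962.
c = 2·atan2(√a, √(1−a)) = 0.91211 rad → d = 6371·c ≈ 5811.07 km.

5811 km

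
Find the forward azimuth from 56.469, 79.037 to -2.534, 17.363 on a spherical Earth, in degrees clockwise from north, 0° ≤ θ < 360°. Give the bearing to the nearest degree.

244°

Δλ = 17.363 − 79.037 = -61.674°.
θ = atan2( sin Δλ · cos φ₂ , cos φ₁ · sin φ₂ − sin φ₁ · cos φ₂ · cos Δλ )
  = atan2(-0.87940, -0.41956) = -115.506° → normalised to [0°, 360°): 244.494°.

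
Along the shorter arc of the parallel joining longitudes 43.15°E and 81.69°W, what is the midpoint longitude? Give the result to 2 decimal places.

19.27°W

Signed shortest Δλ from +43.15° to -81.69° is -124.84°.
Midpoint longitude = +43.15° + (-124.84°)/2 = +43.15° − 62.42° = -19.27°.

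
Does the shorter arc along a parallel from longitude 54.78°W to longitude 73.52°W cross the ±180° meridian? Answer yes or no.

Signed shortest Δλ = ((-73.52 − -54.78 + 180) mod 360) − 180 = -18.74°.
Going west by 18.74° from -54.78° reaches -73.52° without touching 180°.

No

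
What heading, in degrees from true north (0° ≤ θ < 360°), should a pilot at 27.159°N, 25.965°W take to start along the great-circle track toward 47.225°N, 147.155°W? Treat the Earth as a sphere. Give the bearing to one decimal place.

324.5°

Δλ = -147.155 − -25.965 = -121.190°.
θ = atan2( sin Δλ · cos φ₂ , cos φ₁ · sin φ₂ − sin φ₁ · cos φ₂ · cos Δλ )
  = atan2(-0.58096, 0.81363) = -35.528° → normalised to [0°, 360°): 324.472°.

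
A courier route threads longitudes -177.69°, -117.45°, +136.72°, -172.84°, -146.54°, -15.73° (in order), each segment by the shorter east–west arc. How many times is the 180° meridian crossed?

Leg 1: -177.69° → -117.45°, shortest Δλ = 60.24° (east) — does not cross 180°.
Leg 2: -117.45° → +136.72°, shortest Δλ = -105.83° (west) — crosses 180°.
Leg 3: +136.72° → -172.84°, shortest Δλ = 50.44° (east) — crosses 180°.
Leg 4: -172.84° → -146.54°, shortest Δλ = 26.3° (east) — does not cross 180°.
Leg 5: -146.54° → -15.73°, shortest Δλ = 130.81° (east) — does not cross 180°.
Total crossings: 2.

2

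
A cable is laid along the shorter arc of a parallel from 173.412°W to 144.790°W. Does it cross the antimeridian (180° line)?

No

Signed shortest Δλ = ((-144.790 − -173.412 + 180) mod 360) − 180 = 28.622°.
Going east by 28.622° from -173.412° reaches -144.790° without touching 180°.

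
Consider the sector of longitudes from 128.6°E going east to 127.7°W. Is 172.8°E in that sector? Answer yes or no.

Band width going east from +128.6° to -127.7°: ((-127.7 − 128.6) mod 360) = 103.7°.
Offset of +172.8° east of the west edge: ((172.8 − 128.6) mod 360) = 44.2°.
44.2° ≤ 103.7° ⇒ inside.

Yes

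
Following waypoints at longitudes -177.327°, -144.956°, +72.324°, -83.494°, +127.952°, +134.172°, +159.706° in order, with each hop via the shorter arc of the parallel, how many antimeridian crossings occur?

2

Leg 1: -177.327° → -144.956°, shortest Δλ = 32.371° (east) — does not cross 180°.
Leg 2: -144.956° → +72.324°, shortest Δλ = -142.72° (west) — crosses 180°.
Leg 3: +72.324° → -83.494°, shortest Δλ = -155.818° (west) — does not cross 180°.
Leg 4: -83.494° → +127.952°, shortest Δλ = -148.554° (west) — crosses 180°.
Leg 5: +127.952° → +134.172°, shortest Δλ = 6.22° (east) — does not cross 180°.
Leg 6: +134.172° → +159.706°, shortest Δλ = 25.534° (east) — does not cross 180°.
Total crossings: 2.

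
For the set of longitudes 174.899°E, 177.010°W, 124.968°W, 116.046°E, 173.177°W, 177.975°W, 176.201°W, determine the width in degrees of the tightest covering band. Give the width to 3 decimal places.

118.986°

Sort the longitudes: -177.975°, -177.010°, -176.201°, -173.177°, -124.968°, +116.046°, +174.899°.
Eastward gaps between consecutive values (wrapping around): 0.965°, 0.809°, 3.024°, 48.209°, 241.014°, 58.853°, 7.126°.
Largest gap = 241.014° ⇒ minimal covering band is its complement: 360° − 241.014° = 118.986°.
Band runs from +116.046° eastward to -124.968°, crossing the antimeridian.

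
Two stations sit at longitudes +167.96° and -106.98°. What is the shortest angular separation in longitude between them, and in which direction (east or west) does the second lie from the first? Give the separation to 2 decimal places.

85.06° east

Raw difference: -106.98 − 167.96 = -274.94°.
Normalise into (−180°, 180°]: -274.94° + 360° = 85.06°.
Positive ⇒ the second point lies to the east; separation 85.06°.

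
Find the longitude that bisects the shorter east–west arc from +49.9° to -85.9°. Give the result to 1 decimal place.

-18.0°

Signed shortest Δλ from +49.9° to -85.9° is -135.8°.
Midpoint longitude = +49.9° + (-135.8°)/2 = +49.9° − 67.9° = -18.0°.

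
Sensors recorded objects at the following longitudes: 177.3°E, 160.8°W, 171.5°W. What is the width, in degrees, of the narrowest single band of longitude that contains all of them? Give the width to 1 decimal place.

Sort the longitudes: -171.5°, -160.8°, +177.3°.
Eastward gaps between consecutive values (wrapping around): 10.7°, 338.1°, 11.2°.
Largest gap = 338.1° ⇒ minimal covering band is its complement: 360° − 338.1° = 21.9°.
Band runs from +177.3° eastward to -160.8°, crossing the antimeridian.

21.9°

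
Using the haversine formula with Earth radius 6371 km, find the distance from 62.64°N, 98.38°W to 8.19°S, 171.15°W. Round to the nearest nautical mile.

5375 nmi

Δλ = -171.15 − -98.38 = -72.77°.
Δφ = -8.19 − 62.64 = -70.83°.
a = sin²(Δφ/2) + cos φ₁ · cos φ₂ · sin²(Δλ/2) = 0.495889.
c = 2·atan2(√a, √(1−a)) = 1.56257 rad → d = 6371·c ≈ 9955.16 km ≈ 5375.36 nmi.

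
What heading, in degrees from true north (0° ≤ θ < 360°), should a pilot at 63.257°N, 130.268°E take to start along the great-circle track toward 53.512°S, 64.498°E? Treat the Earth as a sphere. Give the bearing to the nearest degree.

Δλ = 64.498 − 130.268 = -65.770°.
θ = atan2( sin Δλ · cos φ₂ , cos φ₁ · sin φ₂ − sin φ₁ · cos φ₂ · cos Δλ )
  = atan2(-0.54227, -0.57972) = -136.912° → normalised to [0°, 360°): 223.088°.

223°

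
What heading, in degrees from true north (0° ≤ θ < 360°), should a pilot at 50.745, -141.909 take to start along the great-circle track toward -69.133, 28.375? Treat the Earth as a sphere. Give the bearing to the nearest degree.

169°

Δλ = 28.375 − -141.909 = 170.284°.
θ = atan2( sin Δλ · cos φ₂ , cos φ₁ · sin φ₂ − sin φ₁ · cos φ₂ · cos Δλ )
  = atan2(0.06011, -0.31941) = 169.341° → normalised to [0°, 360°): 169.341°.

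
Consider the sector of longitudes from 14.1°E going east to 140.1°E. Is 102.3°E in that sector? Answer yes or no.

Band width going east from +14.1° to +140.1°: ((140.1 − 14.1) mod 360) = 126.0°.
Offset of +102.3° east of the west edge: ((102.3 − 14.1) mod 360) = 88.2°.
88.2° ≤ 126.0° ⇒ inside.

Yes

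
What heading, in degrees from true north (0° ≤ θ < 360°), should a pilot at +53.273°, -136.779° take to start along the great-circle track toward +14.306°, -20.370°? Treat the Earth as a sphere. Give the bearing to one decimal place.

Δλ = -20.370 − -136.779 = 116.409°.
θ = atan2( sin Δλ · cos φ₂ , cos φ₁ · sin φ₂ − sin φ₁ · cos φ₂ · cos Δλ )
  = atan2(0.86787, 0.49320) = 60.391° → normalised to [0°, 360°): 60.391°.

60.4°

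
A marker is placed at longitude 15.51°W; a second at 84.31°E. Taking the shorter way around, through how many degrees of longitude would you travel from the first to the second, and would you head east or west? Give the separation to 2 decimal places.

Raw difference: 84.31 − -15.51 = 99.82°.
Normalise into (−180°, 180°]: 99.82° stays 99.82°.
Positive ⇒ the second point lies to the east; separation 99.82°.

99.82° east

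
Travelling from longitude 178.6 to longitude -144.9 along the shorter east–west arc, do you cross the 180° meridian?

Yes

Naïve |-144.9 − 178.6| = 323.5° > 180°, so the shorter arc goes the other way round — across 180°.
Signed shortest Δλ = ((-144.9 − 178.6 + 180) mod 360) − 180 = 36.5°.
Going east by 36.5° from +178.6° passes through 180° before reaching -144.9°.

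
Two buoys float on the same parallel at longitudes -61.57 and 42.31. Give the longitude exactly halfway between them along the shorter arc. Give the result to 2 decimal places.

Signed shortest Δλ from -61.57° to +42.31° is +103.88°.
Midpoint longitude = -61.57° + (+103.88°)/2 = -61.57° + 51.94° = -9.63°.

-9.63°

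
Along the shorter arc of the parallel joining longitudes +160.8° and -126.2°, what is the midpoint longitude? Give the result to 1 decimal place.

Signed shortest Δλ from +160.8° to -126.2° is +73.0°.
Midpoint longitude = +160.8° + (+73.0°)/2 = +160.8° + 36.5° = +197.3°.
Normalise into (−180°, 180°]: -162.7°.
(The naïve average (+160.8 + -126.2)/2 = 17.3° is on the wrong side of the globe.)

-162.7°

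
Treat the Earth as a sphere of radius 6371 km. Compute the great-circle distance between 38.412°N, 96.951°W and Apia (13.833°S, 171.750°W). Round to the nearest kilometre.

Δλ = -171.750 − -96.951 = -74.799°.
Δφ = -13.833 − 38.412 = -52.245°.
a = sin²(Δφ/2) + cos φ₁ · cos φ₂ · sin²(Δλ/2) = 0.474528.
c = 2·atan2(√a, √(1−a)) = 1.51983 rad → d = 6371·c ≈ 9682.83 km.

9683 km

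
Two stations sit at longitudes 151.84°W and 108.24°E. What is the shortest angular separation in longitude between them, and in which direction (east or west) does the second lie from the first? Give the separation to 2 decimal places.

Raw difference: 108.24 − -151.84 = 260.08°.
Normalise into (−180°, 180°]: 260.08° − 360° = -99.92°.
Negative ⇒ the second point lies to the west; separation 99.92°.

99.92° west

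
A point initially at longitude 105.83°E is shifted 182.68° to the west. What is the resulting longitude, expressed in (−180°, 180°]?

Start at +105.83°; shift −182.68° → -76.85°.
-76.85° already lies in (−180°, 180°].

76.85°W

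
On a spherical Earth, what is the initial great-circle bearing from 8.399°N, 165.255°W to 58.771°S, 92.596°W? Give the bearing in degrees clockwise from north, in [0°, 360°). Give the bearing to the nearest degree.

Δλ = -92.596 − -165.255 = 72.659°.
θ = atan2( sin Δλ · cos φ₂ , cos φ₁ · sin φ₂ − sin φ₁ · cos φ₂ · cos Δλ )
  = atan2(0.49489, -0.86850) = 150.324° → normalised to [0°, 360°): 150.324°.

150°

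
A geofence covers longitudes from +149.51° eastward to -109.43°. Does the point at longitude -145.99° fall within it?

Band width going east from +149.51° to -109.43°: ((-109.43 − 149.51) mod 360) = 101.06°.
Offset of -145.99° east of the west edge: ((-145.99 − 149.51) mod 360) = 64.50°.
64.50° ≤ 101.06° ⇒ inside.

Yes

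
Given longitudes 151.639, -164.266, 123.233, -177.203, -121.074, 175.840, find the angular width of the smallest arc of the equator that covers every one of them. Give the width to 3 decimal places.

Sort the longitudes: -177.203°, -164.266°, -121.074°, +123.233°, +151.639°, +175.840°.
Eastward gaps between consecutive values (wrapping around): 12.937°, 43.192°, 244.307°, 28.406°, 24.201°, 6.957°.
Largest gap = 244.307° ⇒ minimal covering band is its complement: 360° − 244.307° = 115.693°.
Band runs from +123.233° eastward to -121.074°, crossing the antimeridian.

115.693°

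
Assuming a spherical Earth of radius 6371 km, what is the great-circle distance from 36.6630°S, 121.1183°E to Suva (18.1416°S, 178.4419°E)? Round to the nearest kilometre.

Δλ = 178.4419 − 121.1183 = 57.3236°.
Δφ = -18.1416 − -36.6630 = 18.5214°.
a = sin²(Δφ/2) + cos φ₁ · cos φ₂ · sin²(Δλ/2) = 0.201264.
c = 2·atan2(√a, √(1−a)) = 0.93045 rad → d = 6371·c ≈ 5927.90 km.

5928 km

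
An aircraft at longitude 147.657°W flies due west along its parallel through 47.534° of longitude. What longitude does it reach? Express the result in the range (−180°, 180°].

164.809°E

Start at -147.657°; shift −47.534° → -195.191°.
-195.191° lies outside (−180°, 180°]; add 360° → +164.809°.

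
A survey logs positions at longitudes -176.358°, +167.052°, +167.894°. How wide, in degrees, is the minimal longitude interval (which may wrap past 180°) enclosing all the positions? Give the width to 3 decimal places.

16.590°

Sort the longitudes: -176.358°, +167.052°, +167.894°.
Eastward gaps between consecutive values (wrapping around): 343.410°, 0.842°, 15.748°.
Largest gap = 343.410° ⇒ minimal covering band is its complement: 360° − 343.410° = 16.590°.
Band runs from +167.052° eastward to -176.358°, crossing the antimeridian.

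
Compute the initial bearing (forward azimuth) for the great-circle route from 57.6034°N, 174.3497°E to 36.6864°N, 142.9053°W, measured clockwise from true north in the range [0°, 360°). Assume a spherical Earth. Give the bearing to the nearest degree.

Δλ = -142.9053 − 174.3497 = -317.2550°; wrapped into (−180°, 180°]: 42.7450°.
θ = atan2( sin Δλ · cos φ₂ , cos φ₁ · sin φ₂ − sin φ₁ · cos φ₂ · cos Δλ )
  = atan2(0.54429, -0.17716) = 108.030° → normalised to [0°, 360°): 108.030°.

108°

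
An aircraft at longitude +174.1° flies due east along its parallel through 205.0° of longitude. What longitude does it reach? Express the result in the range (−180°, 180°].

Start at +174.1°; shift +205.0° → +379.1°.
+379.1° lies outside (−180°, 180°]; subtract 360° → +19.1°.

+19.1°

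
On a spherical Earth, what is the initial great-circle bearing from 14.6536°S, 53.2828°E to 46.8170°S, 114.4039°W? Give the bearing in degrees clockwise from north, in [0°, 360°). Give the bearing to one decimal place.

189.5°

Δλ = -114.4039 − 53.2828 = -167.6867°.
θ = atan2( sin Δλ · cos φ₂ , cos φ₁ · sin φ₂ − sin φ₁ · cos φ₂ · cos Δλ )
  = atan2(-0.14594, -0.87459) = -170.527° → normalised to [0°, 360°): 189.473°.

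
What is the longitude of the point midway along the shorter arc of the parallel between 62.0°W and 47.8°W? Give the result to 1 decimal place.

54.9°W

Signed shortest Δλ from -62.0° to -47.8° is +14.2°.
Midpoint longitude = -62.0° + (+14.2°)/2 = -62.0° + 7.1° = -54.9°.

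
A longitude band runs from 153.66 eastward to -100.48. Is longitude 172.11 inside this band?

Yes

Band width going east from +153.66° to -100.48°: ((-100.48 − 153.66) mod 360) = 105.86°.
Offset of +172.11° east of the west edge: ((172.11 − 153.66) mod 360) = 18.45°.
18.45° ≤ 105.86° ⇒ inside.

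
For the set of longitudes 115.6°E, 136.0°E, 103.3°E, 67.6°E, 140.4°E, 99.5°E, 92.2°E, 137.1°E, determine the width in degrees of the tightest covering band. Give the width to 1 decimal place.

72.8°

Sort the longitudes: +67.6°, +92.2°, +99.5°, +103.3°, +115.6°, +136.0°, +137.1°, +140.4°.
Eastward gaps between consecutive values (wrapping around): 24.6°, 7.3°, 3.8°, 12.3°, 20.4°, 1.1°, 3.3°, 287.2°.
Largest gap = 287.2° ⇒ minimal covering band is its complement: 360° − 287.2° = 72.8°.
Band runs from +67.6° eastward to +140.4°.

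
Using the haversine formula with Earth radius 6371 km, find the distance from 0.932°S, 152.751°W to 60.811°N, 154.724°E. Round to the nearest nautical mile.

Δλ = 154.724 − -152.751 = 307.475°; wrapped into (−180°, 180°]: -52.525°.
Δφ = 60.811 − -0.932 = 61.743°.
a = sin²(Δφ/2) + cos φ₁ · cos φ₂ · sin²(Δλ/2) = 0.358760.
c = 2·atan2(√a, √(1−a)) = 1.28442 rad → d = 6371·c ≈ 8183.03 km ≈ 4418.48 nmi.

4418 nmi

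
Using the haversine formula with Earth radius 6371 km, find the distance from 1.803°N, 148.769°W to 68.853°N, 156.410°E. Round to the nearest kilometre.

8483 km

Δλ = 156.410 − -148.769 = 305.179°; wrapped into (−180°, 180°]: -54.821°.
Δφ = 68.853 − 1.803 = 67.050°.
a = sin²(Δφ/2) + cos φ₁ · cos φ₂ · sin²(Δλ/2) = 0.381456.
c = 2·atan2(√a, √(1−a)) = 1.33143 rad → d = 6371·c ≈ 8482.53 km.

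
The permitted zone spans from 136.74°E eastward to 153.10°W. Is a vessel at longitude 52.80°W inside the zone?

Band width going east from +136.74° to -153.10°: ((-153.10 − 136.74) mod 360) = 70.16°.
Offset of -52.80° east of the west edge: ((-52.80 − 136.74) mod 360) = 170.46°.
170.46° > 70.16° ⇒ outside.

No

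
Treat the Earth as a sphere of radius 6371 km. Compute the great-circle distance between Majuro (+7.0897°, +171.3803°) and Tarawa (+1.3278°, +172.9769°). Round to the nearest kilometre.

665 km

Δλ = 172.9769 − 171.3803 = 1.5966°.
Δφ = 1.3278 − 7.0897 = -5.7619°.
a = sin²(Δφ/2) + cos φ₁ · cos φ₂ · sin²(Δλ/2) = 0.002719.
c = 2·atan2(√a, √(1−a)) = 0.10433 rad → d = 6371·c ≈ 664.69 km.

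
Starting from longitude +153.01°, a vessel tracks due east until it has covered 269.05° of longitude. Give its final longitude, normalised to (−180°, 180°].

Start at +153.01°; shift +269.05° → +422.06°.
+422.06° lies outside (−180°, 180°]; subtract 360° → +62.06°.

+62.06°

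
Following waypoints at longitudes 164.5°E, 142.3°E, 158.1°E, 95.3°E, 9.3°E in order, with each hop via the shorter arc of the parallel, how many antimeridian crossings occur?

Leg 1: +164.5° → +142.3°, shortest Δλ = -22.2° (west) — does not cross 180°.
Leg 2: +142.3° → +158.1°, shortest Δλ = 15.8° (east) — does not cross 180°.
Leg 3: +158.1° → +95.3°, shortest Δλ = -62.8° (west) — does not cross 180°.
Leg 4: +95.3° → +9.3°, shortest Δλ = -86.0° (west) — does not cross 180°.
Total crossings: 0.

0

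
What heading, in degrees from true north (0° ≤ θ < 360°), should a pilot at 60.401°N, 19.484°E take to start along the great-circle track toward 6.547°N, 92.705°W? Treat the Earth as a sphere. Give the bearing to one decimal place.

292.6°

Δλ = -92.705 − 19.484 = -112.189°.
θ = atan2( sin Δλ · cos φ₂ , cos φ₁ · sin φ₂ − sin φ₁ · cos φ₂ · cos Δλ )
  = atan2(-0.91990, 0.38255) = -67.419° → normalised to [0°, 360°): 292.581°.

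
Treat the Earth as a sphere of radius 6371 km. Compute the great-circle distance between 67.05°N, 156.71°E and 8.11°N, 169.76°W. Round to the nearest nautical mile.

3791 nmi

Δλ = -169.76 − 156.71 = -326.47°; wrapped into (−180°, 180°]: 33.53°.
Δφ = 8.11 − 67.05 = -58.94°.
a = sin²(Δφ/2) + cos φ₁ · cos φ₂ · sin²(Δλ/2) = 0.274150.
c = 2·atan2(√a, √(1−a)) = 1.10213 rad → d = 6371·c ≈ 7021.65 km ≈ 3791.39 nmi.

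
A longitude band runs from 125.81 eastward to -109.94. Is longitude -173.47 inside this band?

Band width going east from +125.81° to -109.94°: ((-109.94 − 125.81) mod 360) = 124.25°.
Offset of -173.47° east of the west edge: ((-173.47 − 125.81) mod 360) = 60.72°.
60.72° ≤ 124.25° ⇒ inside.

Yes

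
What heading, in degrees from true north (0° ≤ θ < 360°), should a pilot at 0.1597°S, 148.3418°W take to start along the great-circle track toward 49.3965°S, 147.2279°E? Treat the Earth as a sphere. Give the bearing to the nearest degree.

218°

Δλ = 147.2279 − -148.3418 = 295.5697°; wrapped into (−180°, 180°]: -64.4303°.
θ = atan2( sin Δλ · cos φ₂ , cos φ₁ · sin φ₂ − sin φ₁ · cos φ₂ · cos Δλ )
  = atan2(-0.58708, -0.75845) = -142.258° → normalised to [0°, 360°): 217.742°.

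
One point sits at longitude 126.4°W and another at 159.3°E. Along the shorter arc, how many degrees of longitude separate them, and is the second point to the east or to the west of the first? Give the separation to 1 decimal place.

74.3° west

Raw difference: 159.3 − -126.4 = 285.7°.
Normalise into (−180°, 180°]: 285.7° − 360° = -74.3°.
Negative ⇒ the second point lies to the west; separation 74.3°.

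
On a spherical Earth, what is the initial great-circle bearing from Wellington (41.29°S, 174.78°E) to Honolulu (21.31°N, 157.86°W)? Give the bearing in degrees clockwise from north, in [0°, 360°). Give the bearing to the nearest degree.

Δλ = -157.86 − 174.78 = -332.64°; wrapped into (−180°, 180°]: 27.36°.
θ = atan2( sin Δλ · cos φ₂ , cos φ₁ · sin φ₂ − sin φ₁ · cos φ₂ · cos Δλ )
  = atan2(0.42816, 0.81905) = 27.598° → normalised to [0°, 360°): 27.598°.

28°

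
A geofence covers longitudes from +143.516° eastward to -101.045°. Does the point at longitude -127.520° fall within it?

Band width going east from +143.516° to -101.045°: ((-101.045 − 143.516) mod 360) = 115.439°.
Offset of -127.520° east of the west edge: ((-127.520 − 143.516) mod 360) = 88.964°.
88.964° ≤ 115.439° ⇒ inside.

Yes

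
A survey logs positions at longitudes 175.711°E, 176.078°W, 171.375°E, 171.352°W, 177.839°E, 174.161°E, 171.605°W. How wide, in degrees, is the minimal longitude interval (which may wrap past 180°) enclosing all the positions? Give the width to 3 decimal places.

Sort the longitudes: -176.078°, -171.605°, -171.352°, +171.375°, +174.161°, +175.711°, +177.839°.
Eastward gaps between consecutive values (wrapping around): 4.473°, 0.253°, 342.727°, 2.786°, 1.550°, 2.128°, 6.083°.
Largest gap = 342.727° ⇒ minimal covering band is its complement: 360° − 342.727° = 17.273°.
Band runs from +171.375° eastward to -171.352°, crossing the antimeridian.

17.273°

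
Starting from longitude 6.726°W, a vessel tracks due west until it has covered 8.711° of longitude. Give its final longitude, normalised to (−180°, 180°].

15.437°W

Start at -6.726°; shift −8.711° → -15.437°.
-15.437° already lies in (−180°, 180°].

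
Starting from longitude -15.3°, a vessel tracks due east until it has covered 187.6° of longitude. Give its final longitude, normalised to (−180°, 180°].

+172.3°

Start at -15.3°; shift +187.6° → +172.3°.
+172.3° already lies in (−180°, 180°].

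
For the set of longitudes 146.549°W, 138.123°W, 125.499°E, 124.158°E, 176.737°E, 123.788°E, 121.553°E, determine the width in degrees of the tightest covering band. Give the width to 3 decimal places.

100.324°

Sort the longitudes: -146.549°, -138.123°, +121.553°, +123.788°, +124.158°, +125.499°, +176.737°.
Eastward gaps between consecutive values (wrapping around): 8.426°, 259.676°, 2.235°, 0.370°, 1.341°, 51.238°, 36.714°.
Largest gap = 259.676° ⇒ minimal covering band is its complement: 360° − 259.676° = 100.324°.
Band runs from +121.553° eastward to -138.123°, crossing the antimeridian.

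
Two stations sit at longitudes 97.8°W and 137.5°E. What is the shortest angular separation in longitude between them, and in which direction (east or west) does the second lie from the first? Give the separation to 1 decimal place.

Raw difference: 137.5 − -97.8 = 235.3°.
Normalise into (−180°, 180°]: 235.3° − 360° = -124.7°.
Negative ⇒ the second point lies to the west; separation 124.7°.

124.7° west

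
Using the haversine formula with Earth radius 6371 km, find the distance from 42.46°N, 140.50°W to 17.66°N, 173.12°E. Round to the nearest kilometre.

5158 km

Δλ = 173.12 − -140.50 = 313.62°; wrapped into (−180°, 180°]: -46.38°.
Δφ = 17.66 − 42.46 = -24.80°.
a = sin²(Δφ/2) + cos φ₁ · cos φ₂ · sin²(Δλ/2) = 0.155118.
c = 2·atan2(√a, √(1−a)) = 0.80963 rad → d = 6371·c ≈ 5158.18 km.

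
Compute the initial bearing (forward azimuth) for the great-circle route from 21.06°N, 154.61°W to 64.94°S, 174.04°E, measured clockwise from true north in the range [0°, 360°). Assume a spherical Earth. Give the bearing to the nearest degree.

193°

Δλ = 174.04 − -154.61 = 328.65°; wrapped into (−180°, 180°]: -31.35°.
θ = atan2( sin Δλ · cos φ₂ , cos φ₁ · sin φ₂ − sin φ₁ · cos φ₂ · cos Δλ )
  = atan2(-0.22037, -0.97534) = -167.268° → normalised to [0°, 360°): 192.732°.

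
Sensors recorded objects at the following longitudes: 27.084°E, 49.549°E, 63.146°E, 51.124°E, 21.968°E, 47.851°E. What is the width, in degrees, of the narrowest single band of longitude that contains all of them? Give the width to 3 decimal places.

Sort the longitudes: +21.968°, +27.084°, +47.851°, +49.549°, +51.124°, +63.146°.
Eastward gaps between consecutive values (wrapping around): 5.116°, 20.767°, 1.698°, 1.575°, 12.022°, 318.822°.
Largest gap = 318.822° ⇒ minimal covering band is its complement: 360° − 318.822° = 41.178°.
Band runs from +21.968° eastward to +63.146°.

41.178°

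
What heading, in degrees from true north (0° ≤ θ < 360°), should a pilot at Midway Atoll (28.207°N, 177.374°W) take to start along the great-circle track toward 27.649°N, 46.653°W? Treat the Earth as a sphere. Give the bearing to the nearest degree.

Δλ = -46.653 − -177.374 = 130.721°.
θ = atan2( sin Δλ · cos φ₂ , cos φ₁ · sin φ₂ − sin φ₁ · cos φ₂ · cos Δλ )
  = atan2(0.67135, 0.68208) = 44.546° → normalised to [0°, 360°): 44.546°.

45°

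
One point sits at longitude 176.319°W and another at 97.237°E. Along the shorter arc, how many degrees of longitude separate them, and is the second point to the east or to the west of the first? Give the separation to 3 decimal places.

86.444° west

Raw difference: 97.237 − -176.319 = 273.556°.
Normalise into (−180°, 180°]: 273.556° − 360° = -86.444°.
Negative ⇒ the second point lies to the west; separation 86.444°.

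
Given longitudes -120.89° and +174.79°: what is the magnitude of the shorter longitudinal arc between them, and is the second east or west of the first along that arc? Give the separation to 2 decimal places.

64.32° west

Raw difference: 174.79 − -120.89 = 295.68°.
Normalise into (−180°, 180°]: 295.68° − 360° = -64.32°.
Negative ⇒ the second point lies to the west; separation 64.32°.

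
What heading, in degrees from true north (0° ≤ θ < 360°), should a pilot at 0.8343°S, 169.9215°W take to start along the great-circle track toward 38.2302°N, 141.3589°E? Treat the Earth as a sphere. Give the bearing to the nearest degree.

317°

Δλ = 141.3589 − -169.9215 = 311.2804°; wrapped into (−180°, 180°]: -48.7196°.
θ = atan2( sin Δλ · cos φ₂ , cos φ₁ · sin φ₂ − sin φ₁ · cos φ₂ · cos Δλ )
  = atan2(-0.59032, 0.62630) = -43.306° → normalised to [0°, 360°): 316.694°.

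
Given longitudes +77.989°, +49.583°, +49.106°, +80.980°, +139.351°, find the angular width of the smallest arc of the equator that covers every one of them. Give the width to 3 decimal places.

Sort the longitudes: +49.106°, +49.583°, +77.989°, +80.980°, +139.351°.
Eastward gaps between consecutive values (wrapping around): 0.477°, 28.406°, 2.991°, 58.371°, 269.755°.
Largest gap = 269.755° ⇒ minimal covering band is its complement: 360° − 269.755° = 90.245°.
Band runs from +49.106° eastward to +139.351°.

90.245°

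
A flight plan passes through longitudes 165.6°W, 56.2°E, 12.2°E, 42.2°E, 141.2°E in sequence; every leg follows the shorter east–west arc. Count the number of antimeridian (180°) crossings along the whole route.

1

Leg 1: -165.6° → +56.2°, shortest Δλ = -138.2° (west) — crosses 180°.
Leg 2: +56.2° → +12.2°, shortest Δλ = -44.0° (west) — does not cross 180°.
Leg 3: +12.2° → +42.2°, shortest Δλ = 30.0° (east) — does not cross 180°.
Leg 4: +42.2° → +141.2°, shortest Δλ = 99.0° (east) — does not cross 180°.
Total crossings: 1.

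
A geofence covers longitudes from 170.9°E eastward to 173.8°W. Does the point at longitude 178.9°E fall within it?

Band width going east from +170.9° to -173.8°: ((-173.8 − 170.9) mod 360) = 15.3°.
Offset of +178.9° east of the west edge: ((178.9 − 170.9) mod 360) = 8.0°.
8.0° ≤ 15.3° ⇒ inside.

Yes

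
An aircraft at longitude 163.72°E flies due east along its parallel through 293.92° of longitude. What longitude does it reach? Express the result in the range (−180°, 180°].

Start at +163.72°; shift +293.92° → +457.64°.
+457.64° lies outside (−180°, 180°]; subtract 360° → +97.64°.

97.64°E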